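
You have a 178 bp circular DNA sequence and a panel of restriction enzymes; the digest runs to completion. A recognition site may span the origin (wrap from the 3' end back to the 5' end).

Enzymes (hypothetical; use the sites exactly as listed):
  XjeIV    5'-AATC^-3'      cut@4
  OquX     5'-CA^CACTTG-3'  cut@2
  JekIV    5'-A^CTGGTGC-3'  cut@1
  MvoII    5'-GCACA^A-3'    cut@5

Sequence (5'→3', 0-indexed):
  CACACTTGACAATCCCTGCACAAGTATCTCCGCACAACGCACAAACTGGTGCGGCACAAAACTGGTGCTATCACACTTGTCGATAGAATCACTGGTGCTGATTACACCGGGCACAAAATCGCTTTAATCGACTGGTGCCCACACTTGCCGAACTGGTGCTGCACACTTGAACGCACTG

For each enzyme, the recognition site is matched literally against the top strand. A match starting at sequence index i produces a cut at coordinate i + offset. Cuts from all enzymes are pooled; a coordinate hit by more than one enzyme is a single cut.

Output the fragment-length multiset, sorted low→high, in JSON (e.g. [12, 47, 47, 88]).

[1,2,2,3,5,7,8,9,10,11,11,12,12,13,14,17,17,24]

Per-enzyme occurrences:
  XjeIV (AATC, off=4): starts [10, 86, 116, 125] → cuts [14, 90, 120, 129]
  OquX (CACACTTG, off=2): starts [0, 71, 139, 161] → cuts [2, 73, 141, 163]
  JekIV (ACTGGTGC, off=1): starts [44, 60, 90, 130, 151] → cuts [45, 61, 91, 131, 152]
  MvoII (GCACAA, off=5): starts [17, 31, 38, 53, 110] → cuts [22, 36, 43, 58, 115]

Pooled cuts: [2, 14, 22, 36, 43, 45, 58, 61, 73, 90, 91, 115, 120, 129, 131, 141, 152, 163]

Fragment lengths:
  2→14: 12 bp
  14→22: 8 bp
  22→36: 14 bp
  36→43: 7 bp
  43→45: 2 bp
  45→58: 13 bp
  58→61: 3 bp
  61→73: 12 bp
  73→90: 17 bp
  90→91: 1 bp
  91→115: 24 bp
  115→120: 5 bp
  120→129: 9 bp
  129→131: 2 bp
  131→141: 10 bp
  141→152: 11 bp
  152→163: 11 bp
  163→2 (wrap): 178-163+2 = 17 bp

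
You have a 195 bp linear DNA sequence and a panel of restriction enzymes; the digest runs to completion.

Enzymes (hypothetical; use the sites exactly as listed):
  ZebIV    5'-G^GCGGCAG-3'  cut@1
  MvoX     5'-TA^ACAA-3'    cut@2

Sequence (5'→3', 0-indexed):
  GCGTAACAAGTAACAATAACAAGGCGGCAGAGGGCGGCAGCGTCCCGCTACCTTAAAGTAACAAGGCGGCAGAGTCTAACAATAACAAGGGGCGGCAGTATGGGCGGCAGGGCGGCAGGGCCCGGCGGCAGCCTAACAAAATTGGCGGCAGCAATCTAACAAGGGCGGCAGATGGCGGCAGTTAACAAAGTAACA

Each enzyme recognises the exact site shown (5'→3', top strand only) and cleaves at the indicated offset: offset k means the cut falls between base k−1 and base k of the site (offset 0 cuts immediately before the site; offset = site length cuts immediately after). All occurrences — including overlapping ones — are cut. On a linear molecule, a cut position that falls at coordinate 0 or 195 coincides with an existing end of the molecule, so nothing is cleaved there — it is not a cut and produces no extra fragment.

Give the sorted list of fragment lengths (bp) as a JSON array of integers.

Site scan:
  ZebIV (GGCGGCAG, off=1): starts [22, 32, 64, 90, 102, 110, 123, 143, 163, 173] → cuts [23, 33, 65, 91, 103, 111, 124, 144, 164, 174]
  MvoX (TAACAA, off=2): starts [3, 10, 16, 58, 76, 82, 133, 156, 182] → cuts [5, 12, 18, 60, 78, 84, 135, 158, 184]

Pooled cuts: [5, 12, 18, 23, 33, 60, 65, 78, 84, 91, 103, 111, 124, 135, 144, 158, 164, 174, 184]

Fragments:
  [0,5): 5 bp
  [5,12): 7 bp
  [12,18): 6 bp
  [18,23): 5 bp
  [23,33): 10 bp
  [33,60): 27 bp
  [60,65): 5 bp
  [65,78): 13 bp
  [78,84): 6 bp
  [84,91): 7 bp
  [91,103): 12 bp
  [103,111): 8 bp
  [111,124): 13 bp
  [124,135): 11 bp
  [135,144): 9 bp
  [144,158): 14 bp
  [158,164): 6 bp
  [164,174): 10 bp
  [174,184): 10 bp
  [184,195): 11 bp

[5,5,5,6,6,6,7,7,8,9,10,10,10,11,11,12,13,13,14,27]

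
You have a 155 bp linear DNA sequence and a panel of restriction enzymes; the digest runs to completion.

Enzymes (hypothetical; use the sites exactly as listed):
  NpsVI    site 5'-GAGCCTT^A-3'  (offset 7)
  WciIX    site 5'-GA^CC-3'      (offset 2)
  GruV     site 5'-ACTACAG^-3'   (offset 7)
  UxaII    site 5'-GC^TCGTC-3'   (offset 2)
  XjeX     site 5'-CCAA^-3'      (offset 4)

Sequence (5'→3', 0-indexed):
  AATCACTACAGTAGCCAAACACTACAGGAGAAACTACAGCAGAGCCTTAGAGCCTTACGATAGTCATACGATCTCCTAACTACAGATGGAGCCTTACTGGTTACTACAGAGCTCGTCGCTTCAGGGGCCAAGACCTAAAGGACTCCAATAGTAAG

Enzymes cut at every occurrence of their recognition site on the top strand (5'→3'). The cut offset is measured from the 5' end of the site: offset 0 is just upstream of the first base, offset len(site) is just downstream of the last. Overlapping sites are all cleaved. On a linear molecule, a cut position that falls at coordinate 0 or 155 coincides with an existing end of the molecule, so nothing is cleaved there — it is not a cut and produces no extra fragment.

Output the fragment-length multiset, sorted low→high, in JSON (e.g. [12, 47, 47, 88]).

[2,3,7,7,8,9,9,10,11,12,14,15,19,29]

Per-enzyme occurrences:
  NpsVI (GAGCCTTA, off=7): starts [41, 49, 88] → cuts [48, 56, 95]
  WciIX (GACC, off=2): starts [131] → cuts [133]
  GruV (ACTACAG, off=7): starts [4, 20, 32, 78, 102] → cuts [11, 27, 39, 85, 109]
  UxaII (GCTCGTC, off=2): starts [110] → cuts [112]
  XjeX (CCAA, off=4): starts [14, 127, 144] → cuts [18, 131, 148]

All cut coordinates (distinct, sorted): [11, 18, 27, 39, 48, 56, 85, 95, 109, 112, 131, 133, 148]

Fragment lengths:
  [0,11): 11 bp
  [11,18): 7 bp
  [18,27): 9 bp
  [27,39): 12 bp
  [39,48): 9 bp
  [48,56): 8 bp
  [56,85): 29 bp
  [85,95): 10 bp
  [95,109): 14 bp
  [109,112): 3 bp
  [112,131): 19 bp
  [131,133): 2 bp
  [133,148): 15 bp
  [148,155): 7 bp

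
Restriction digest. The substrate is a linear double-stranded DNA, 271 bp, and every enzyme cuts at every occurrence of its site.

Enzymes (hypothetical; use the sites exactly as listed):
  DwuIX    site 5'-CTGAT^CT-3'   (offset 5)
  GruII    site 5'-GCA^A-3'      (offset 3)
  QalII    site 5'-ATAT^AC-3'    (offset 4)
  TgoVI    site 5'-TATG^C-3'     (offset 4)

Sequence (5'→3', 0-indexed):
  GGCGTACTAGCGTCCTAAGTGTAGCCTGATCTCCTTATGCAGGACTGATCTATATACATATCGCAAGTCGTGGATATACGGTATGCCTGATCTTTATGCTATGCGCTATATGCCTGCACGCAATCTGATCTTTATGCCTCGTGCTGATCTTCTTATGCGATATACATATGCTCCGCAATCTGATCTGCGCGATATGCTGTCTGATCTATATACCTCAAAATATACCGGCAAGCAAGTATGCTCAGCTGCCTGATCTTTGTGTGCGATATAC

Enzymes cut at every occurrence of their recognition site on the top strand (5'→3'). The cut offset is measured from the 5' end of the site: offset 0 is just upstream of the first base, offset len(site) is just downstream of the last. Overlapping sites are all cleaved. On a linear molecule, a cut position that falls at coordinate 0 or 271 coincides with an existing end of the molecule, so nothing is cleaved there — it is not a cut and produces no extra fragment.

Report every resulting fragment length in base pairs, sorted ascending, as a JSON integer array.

[2,4,5,6,6,6,6,6,7,7,7,7,7,7,7,8,9,9,9,9,10,10,10,12,12,12,12,14,15,30]

Per-enzyme occurrences:
  DwuIX CTGATCT/5: at [25, 44, 86, 124, 143, 179, 200, 249] ⇒ [30, 49, 91, 129, 148, 184, 205, 254]
  GruII GCAA/3: at [62, 119, 174, 227, 231] ⇒ [65, 122, 177, 230, 234]
  QalII ATATAC/4: at [51, 73, 159, 207, 219, 265] ⇒ [55, 77, 163, 211, 223, 269]
  TgoVI TATGC/4: at [35, 81, 94, 99, 108, 132, 153, 166, 192, 236] ⇒ [39, 85, 98, 103, 112, 136, 157, 170, 196, 240]

Pooled cuts: [30, 39, 49, 55, 65, 77, 85, 91, 98, 103, 112, 122, 129, 136, 148, 157, 163, 170, 177, 184, 196, 205, 211, 223, 230, 234, 240, 254, 269]

Fragment lengths:
  [0,30): 30 bp
  [30,39): 9 bp
  [39,49): 10 bp
  [49,55): 6 bp
  [55,65): 10 bp
  [65,77): 12 bp
  [77,85): 8 bp
  [85,91): 6 bp
  [91,98): 7 bp
  [98,103): 5 bp
  [103,112): 9 bp
  [112,122): 10 bp
  [122,129): 7 bp
  [129,136): 7 bp
  [136,148): 12 bp
  [148,157): 9 bp
  [157,163): 6 bp
  [163,170): 7 bp
  [170,177): 7 bp
  [177,184): 7 bp
  [184,196): 12 bp
  [196,205): 9 bp
  [205,211): 6 bp
  [211,223): 12 bp
  [223,230): 7 bp
  [230,234): 4 bp
  [234,240): 6 bp
  [240,254): 14 bp
  [254,269): 15 bp
  [269,271): 2 bp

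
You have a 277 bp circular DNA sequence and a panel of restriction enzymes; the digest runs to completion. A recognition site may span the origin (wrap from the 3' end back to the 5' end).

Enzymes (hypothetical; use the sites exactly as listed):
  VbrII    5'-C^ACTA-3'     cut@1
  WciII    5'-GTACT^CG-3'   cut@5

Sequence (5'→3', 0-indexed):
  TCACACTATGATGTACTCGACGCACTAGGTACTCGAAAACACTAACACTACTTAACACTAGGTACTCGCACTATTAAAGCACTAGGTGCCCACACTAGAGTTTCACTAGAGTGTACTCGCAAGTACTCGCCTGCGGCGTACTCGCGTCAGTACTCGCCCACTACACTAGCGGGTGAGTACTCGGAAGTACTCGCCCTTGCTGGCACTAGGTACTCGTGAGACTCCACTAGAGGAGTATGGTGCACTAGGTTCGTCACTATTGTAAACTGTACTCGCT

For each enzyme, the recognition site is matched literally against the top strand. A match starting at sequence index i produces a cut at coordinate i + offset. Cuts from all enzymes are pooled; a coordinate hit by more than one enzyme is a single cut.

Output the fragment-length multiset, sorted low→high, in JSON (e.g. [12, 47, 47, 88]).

Per-enzyme occurrences:
  VbrII (CACTA, off=1): starts [3, 22, 39, 45, 55, 68, 79, 92, 103, 158, 163, 203, 224, 242, 254] → cuts [4, 23, 40, 46, 56, 69, 80, 93, 104, 159, 164, 204, 225, 243, 255]
  WciII (GTACTCG, off=5): starts [12, 28, 61, 112, 122, 137, 149, 176, 186, 209, 268] → cuts [17, 33, 66, 117, 127, 142, 154, 181, 191, 214, 273]

Pooled cuts: [4, 17, 23, 33, 40, 46, 56, 66, 69, 80, 93, 104, 117, 127, 142, 154, 159, 164, 181, 191, 204, 214, 225, 243, 255, 273]

Fragment lengths:
  4→17: 13 bp
  17→23: 6 bp
  23→33: 10 bp
  33→40: 7 bp
  40→46: 6 bp
  46→56: 10 bp
  56→66: 10 bp
  66→69: 3 bp
  69→80: 11 bp
  80→93: 13 bp
  93→104: 11 bp
  104→117: 13 bp
  117→127: 10 bp
  127→142: 15 bp
  142→154: 12 bp
  154→159: 5 bp
  159→164: 5 bp
  164→181: 17 bp
  181→191: 10 bp
  191→204: 13 bp
  204→214: 10 bp
  214→225: 11 bp
  225→243: 18 bp
  243→255: 12 bp
  255→273: 18 bp
  273→4 (wrap): 277-273+4 = 8 bp

[3,5,5,6,6,7,8,10,10,10,10,10,10,11,11,11,12,12,13,13,13,13,15,17,18,18]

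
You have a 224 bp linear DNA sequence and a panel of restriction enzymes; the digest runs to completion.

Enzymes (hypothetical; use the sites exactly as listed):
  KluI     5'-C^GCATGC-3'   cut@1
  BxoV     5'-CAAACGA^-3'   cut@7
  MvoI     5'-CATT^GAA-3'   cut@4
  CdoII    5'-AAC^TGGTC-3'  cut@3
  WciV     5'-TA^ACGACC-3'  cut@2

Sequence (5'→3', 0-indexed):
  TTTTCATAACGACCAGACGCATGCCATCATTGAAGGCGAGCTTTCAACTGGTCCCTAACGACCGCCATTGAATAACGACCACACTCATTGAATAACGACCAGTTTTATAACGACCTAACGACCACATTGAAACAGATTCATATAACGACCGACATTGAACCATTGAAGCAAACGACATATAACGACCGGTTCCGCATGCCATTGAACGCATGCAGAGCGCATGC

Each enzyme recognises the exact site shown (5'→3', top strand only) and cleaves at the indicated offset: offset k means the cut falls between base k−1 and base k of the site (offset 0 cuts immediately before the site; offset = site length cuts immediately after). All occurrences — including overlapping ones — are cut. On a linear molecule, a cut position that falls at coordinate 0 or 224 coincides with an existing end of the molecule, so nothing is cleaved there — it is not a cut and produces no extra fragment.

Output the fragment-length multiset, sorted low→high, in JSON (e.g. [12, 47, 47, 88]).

[4,5,5,6,6,8,8,8,9,10,10,11,11,11,12,12,12,13,15,15,16,17]

Scan for sites:
  KluI (CGCATGC, off=1): starts [17, 192, 206, 217] → cuts [18, 193, 207, 218]
  BxoV (CAAACGA, off=7): starts [168] → cuts [175]
  MvoI (CATTGAA, off=4): starts [27, 65, 85, 124, 152, 160, 199] → cuts [31, 69, 89, 128, 156, 164, 203]
  CdoII (AACTGGTC, off=3): starts [45] → cuts [48]
  WciV (TAACGACC, off=2): starts [6, 55, 72, 92, 107, 115, 142, 179] → cuts [8, 57, 74, 94, 109, 117, 144, 181]

Pooled cuts: [8, 18, 31, 48, 57, 69, 74, 89, 94, 109, 117, 128, 144, 156, 164, 175, 181, 193, 203, 207, 218]

Fragment lengths:
  [0,8): 8 bp
  [8,18): 10 bp
  [18,31): 13 bp
  [31,48): 17 bp
  [48,57): 9 bp
  [57,69): 12 bp
  [69,74): 5 bp
  [74,89): 15 bp
  [89,94): 5 bp
  [94,109): 15 bp
  [109,117): 8 bp
  [117,128): 11 bp
  [128,144): 16 bp
  [144,156): 12 bp
  [156,164): 8 bp
  [164,175): 11 bp
  [175,181): 6 bp
  [181,193): 12 bp
  [193,203): 10 bp
  [203,207): 4 bp
  [207,218): 11 bp
  [218,224): 6 bp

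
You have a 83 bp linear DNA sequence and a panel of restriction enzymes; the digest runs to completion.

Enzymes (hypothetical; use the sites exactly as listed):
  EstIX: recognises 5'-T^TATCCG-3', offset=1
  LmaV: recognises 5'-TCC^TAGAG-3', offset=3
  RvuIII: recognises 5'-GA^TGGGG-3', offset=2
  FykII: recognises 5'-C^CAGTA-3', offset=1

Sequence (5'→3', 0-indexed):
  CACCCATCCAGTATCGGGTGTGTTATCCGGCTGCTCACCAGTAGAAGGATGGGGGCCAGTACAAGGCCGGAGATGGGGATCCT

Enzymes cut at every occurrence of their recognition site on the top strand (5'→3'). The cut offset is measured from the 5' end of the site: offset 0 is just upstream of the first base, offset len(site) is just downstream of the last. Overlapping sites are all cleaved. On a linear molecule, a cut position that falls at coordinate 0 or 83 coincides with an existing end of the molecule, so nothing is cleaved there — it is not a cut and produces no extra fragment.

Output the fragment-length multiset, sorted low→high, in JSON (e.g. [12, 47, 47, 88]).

Per-enzyme occurrences:
  EstIX TTATCCG/1: at [22] ⇒ [23]
  LmaV (TCCTAGAG, off=3): no sites
  RvuIII GATGGGG/2: at [47, 71] ⇒ [49, 73]
  FykII CCAGTA/1: at [7, 37, 55] ⇒ [8, 38, 56]

All cut coordinates (distinct, sorted): [8, 23, 38, 49, 56, 73]

Fragments:
  [0,8): 8 bp
  [8,23): 15 bp
  [23,38): 15 bp
  [38,49): 11 bp
  [49,56): 7 bp
  [56,73): 17 bp
  [73,83): 10 bp

[7,8,10,11,15,15,17]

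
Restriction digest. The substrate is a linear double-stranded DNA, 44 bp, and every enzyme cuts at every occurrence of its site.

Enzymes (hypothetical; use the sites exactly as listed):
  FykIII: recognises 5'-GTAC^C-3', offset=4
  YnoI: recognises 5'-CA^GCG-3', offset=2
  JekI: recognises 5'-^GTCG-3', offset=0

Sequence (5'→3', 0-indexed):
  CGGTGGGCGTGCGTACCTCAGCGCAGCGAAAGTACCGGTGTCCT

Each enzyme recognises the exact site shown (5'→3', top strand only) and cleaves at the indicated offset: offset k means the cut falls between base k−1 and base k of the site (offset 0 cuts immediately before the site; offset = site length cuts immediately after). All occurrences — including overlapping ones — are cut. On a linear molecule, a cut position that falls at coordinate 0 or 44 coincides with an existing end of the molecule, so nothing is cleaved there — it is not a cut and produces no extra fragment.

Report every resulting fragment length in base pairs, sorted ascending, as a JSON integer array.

[4,5,9,10,16]

Per-enzyme occurrences:
  FykIII (GTACC, off=4): starts [12, 31] → cuts [16, 35]
  YnoI (CAGCG, off=2): starts [18, 23] → cuts [20, 25]
  JekI (GTCG, off=0): no sites

All cut coordinates (distinct, sorted): [16, 20, 25, 35]

Fragments:
  [0,16): 16 bp
  [16,20): 4 bp
  [20,25): 5 bp
  [25,35): 10 bp
  [35,44): 9 bp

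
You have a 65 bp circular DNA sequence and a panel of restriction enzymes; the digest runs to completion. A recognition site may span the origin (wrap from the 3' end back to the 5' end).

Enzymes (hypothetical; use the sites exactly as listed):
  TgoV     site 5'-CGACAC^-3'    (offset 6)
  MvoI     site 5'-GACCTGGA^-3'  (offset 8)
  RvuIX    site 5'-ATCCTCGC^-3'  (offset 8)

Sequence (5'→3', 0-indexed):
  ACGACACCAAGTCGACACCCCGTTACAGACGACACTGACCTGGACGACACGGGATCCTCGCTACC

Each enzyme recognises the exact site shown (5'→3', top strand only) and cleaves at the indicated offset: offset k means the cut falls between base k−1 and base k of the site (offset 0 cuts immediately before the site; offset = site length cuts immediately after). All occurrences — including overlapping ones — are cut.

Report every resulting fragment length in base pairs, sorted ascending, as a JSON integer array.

Site scan:
  TgoV CGACAC/6: at [1, 12, 29, 44] ⇒ [7, 18, 35, 50]
  MvoI GACCTGGA/8: at [36] ⇒ [44]
  RvuIX ATCCTCGC/8: at [53] ⇒ [61]

Pooled cuts: [7, 18, 35, 44, 50, 61]

Fragment lengths:
  7→18: 11 bp
  18→35: 17 bp
  35→44: 9 bp
  44→50: 6 bp
  50→61: 11 bp
  61→7 (wrap): 65-61+7 = 11 bp

[6,9,11,11,11,17]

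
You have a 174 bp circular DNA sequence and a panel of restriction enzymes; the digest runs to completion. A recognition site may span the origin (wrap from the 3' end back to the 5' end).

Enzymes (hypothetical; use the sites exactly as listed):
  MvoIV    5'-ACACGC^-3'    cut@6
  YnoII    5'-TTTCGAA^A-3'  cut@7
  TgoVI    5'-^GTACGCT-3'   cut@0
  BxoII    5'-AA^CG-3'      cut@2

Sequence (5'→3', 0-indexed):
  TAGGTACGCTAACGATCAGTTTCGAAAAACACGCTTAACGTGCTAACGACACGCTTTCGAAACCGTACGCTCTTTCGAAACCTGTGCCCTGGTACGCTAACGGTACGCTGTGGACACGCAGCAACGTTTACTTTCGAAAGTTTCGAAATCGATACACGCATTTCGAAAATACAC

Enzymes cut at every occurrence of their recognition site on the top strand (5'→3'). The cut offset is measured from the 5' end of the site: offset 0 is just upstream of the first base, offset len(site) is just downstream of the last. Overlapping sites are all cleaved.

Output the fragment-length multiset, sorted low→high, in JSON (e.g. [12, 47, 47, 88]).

[2,3,4,5,7,8,8,8,8,9,9,9,10,12,12,14,14,15,17]

Site scan:
  MvoIV ACACGC/6: at [28, 48, 113, 153] ⇒ [34, 54, 119, 159]
  YnoII TTTCGAAA/7: at [19, 54, 72, 131, 140, 160] ⇒ [26, 61, 79, 138, 147, 167]
  TgoVI GTACGCT/0: at [3, 64, 91, 102] ⇒ [3, 64, 91, 102]
  BxoII AACG/2: at [10, 36, 44, 98, 122] ⇒ [12, 38, 46, 100, 124]

Pooled cuts: [3, 12, 26, 34, 38, 46, 54, 61, 64, 79, 91, 100, 102, 119, 124, 138, 147, 159, 167]

Fragments:
  3→12: 9 bp
  12→26: 14 bp
  26→34: 8 bp
  34→38: 4 bp
  38→46: 8 bp
  46→54: 8 bp
  54→61: 7 bp
  61→64: 3 bp
  64→79: 15 bp
  79→91: 12 bp
  91→100: 9 bp
  100→102: 2 bp
  102→119: 17 bp
  119→124: 5 bp
  124→138: 14 bp
  138→147: 9 bp
  147→159: 12 bp
  159→167: 8 bp
  167→3 (wrap): 174-167+3 = 10 bp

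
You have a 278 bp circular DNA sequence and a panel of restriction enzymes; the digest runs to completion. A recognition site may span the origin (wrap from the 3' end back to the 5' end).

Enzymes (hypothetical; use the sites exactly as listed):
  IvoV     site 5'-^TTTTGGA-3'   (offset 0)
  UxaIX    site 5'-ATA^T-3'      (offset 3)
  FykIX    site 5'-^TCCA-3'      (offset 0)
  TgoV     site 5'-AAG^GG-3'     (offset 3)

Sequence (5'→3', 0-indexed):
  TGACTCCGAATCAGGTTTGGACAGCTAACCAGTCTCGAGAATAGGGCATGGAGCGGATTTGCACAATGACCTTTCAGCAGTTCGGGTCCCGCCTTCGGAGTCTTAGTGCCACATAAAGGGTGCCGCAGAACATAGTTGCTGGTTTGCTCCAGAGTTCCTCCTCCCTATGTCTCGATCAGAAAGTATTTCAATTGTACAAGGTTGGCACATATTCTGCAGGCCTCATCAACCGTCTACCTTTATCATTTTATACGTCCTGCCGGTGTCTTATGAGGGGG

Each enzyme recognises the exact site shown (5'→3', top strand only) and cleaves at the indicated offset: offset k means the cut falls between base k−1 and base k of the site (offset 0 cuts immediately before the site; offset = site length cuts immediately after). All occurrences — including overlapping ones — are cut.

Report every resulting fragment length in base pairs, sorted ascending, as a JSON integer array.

Scan for sites:
  IvoV (TTTTGGA, off=0): no sites
  UxaIX (ATAT, off=3): starts [208] → cuts [211]
  FykIX (TCCA, off=0): starts [147] → cuts [147]
  TgoV (AAGGG, off=3): starts [115] → cuts [118]

All cut coordinates (distinct, sorted): [118, 147, 211]

Fragments:
  118→147: 29 bp
  147→211: 64 bp
  211→118 (wrap): 278-211+118 = 185 bp

[29,64,185]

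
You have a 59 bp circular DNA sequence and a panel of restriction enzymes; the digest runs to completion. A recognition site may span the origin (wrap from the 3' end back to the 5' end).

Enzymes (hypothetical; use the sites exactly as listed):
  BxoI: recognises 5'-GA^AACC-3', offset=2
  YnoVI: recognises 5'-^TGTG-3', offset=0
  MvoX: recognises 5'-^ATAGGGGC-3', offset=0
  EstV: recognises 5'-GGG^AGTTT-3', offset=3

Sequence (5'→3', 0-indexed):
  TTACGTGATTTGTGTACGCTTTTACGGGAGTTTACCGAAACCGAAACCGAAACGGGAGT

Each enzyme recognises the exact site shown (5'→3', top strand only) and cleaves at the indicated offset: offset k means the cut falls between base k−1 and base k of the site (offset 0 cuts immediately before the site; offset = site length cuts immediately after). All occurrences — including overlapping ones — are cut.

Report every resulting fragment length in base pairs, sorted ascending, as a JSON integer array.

Scan for sites:
  BxoI GAAACC/2: at [36, 42] ⇒ [38, 44]
  YnoVI TGTG/0: at [10] ⇒ [10]
  MvoX (ATAGGGGC, off=0): no sites
  EstV GGGAGTTT/3: at [25, 53] ⇒ [28, 56]

All cut coordinates (distinct, sorted): [10, 28, 38, 44, 56]

Fragment lengths:
  10→28: 18 bp
  28→38: 10 bp
  38→44: 6 bp
  44→56: 12 bp
  56→10 (wrap): 59-56+10 = 13 bp

[6,10,12,13,18]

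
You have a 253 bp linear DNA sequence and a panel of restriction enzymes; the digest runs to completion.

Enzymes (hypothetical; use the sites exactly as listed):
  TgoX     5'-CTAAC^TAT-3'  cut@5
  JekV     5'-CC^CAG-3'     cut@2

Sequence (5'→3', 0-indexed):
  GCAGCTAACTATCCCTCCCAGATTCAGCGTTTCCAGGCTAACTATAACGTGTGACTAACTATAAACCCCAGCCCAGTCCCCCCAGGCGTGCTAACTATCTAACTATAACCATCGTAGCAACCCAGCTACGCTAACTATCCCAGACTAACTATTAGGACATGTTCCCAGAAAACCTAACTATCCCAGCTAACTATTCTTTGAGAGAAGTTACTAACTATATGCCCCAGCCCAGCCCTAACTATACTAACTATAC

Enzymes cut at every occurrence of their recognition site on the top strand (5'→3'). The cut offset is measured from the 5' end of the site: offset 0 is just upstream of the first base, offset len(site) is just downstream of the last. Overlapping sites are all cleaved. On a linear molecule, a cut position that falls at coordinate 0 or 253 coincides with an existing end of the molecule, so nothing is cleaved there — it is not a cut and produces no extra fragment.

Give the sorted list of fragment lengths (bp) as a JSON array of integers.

Site scan:
  TgoX (CTAACTAT, off=5): starts [4, 37, 54, 90, 98, 130, 144, 173, 186, 210, 234, 243] → cuts [9, 42, 59, 95, 103, 135, 149, 178, 191, 215, 239, 248]
  JekV (CCCAG, off=2): starts [16, 66, 71, 80, 120, 138, 163, 181, 222, 227] → cuts [18, 68, 73, 82, 122, 140, 165, 183, 224, 229]

Pooled cuts: [9, 18, 42, 59, 68, 73, 82, 95, 103, 122, 135, 140, 149, 165, 178, 183, 191, 215, 224, 229, 239, 248]

Fragments:
  [0,9): 9 bp
  [9,18): 9 bp
  [18,42): 24 bp
  [42,59): 17 bp
  [59,68): 9 bp
  [68,73): 5 bp
  [73,82): 9 bp
  [82,95): 13 bp
  [95,103): 8 bp
  [103,122): 19 bp
  [122,135): 13 bp
  [135,140): 5 bp
  [140,149): 9 bp
  [149,165): 16 bp
  [165,178): 13 bp
  [178,183): 5 bp
  [183,191): 8 bp
  [191,215): 24 bp
  [215,224): 9 bp
  [224,229): 5 bp
  [229,239): 10 bp
  [239,248): 9 bp
  [248,253): 5 bp

[5,5,5,5,5,8,8,9,9,9,9,9,9,9,10,13,13,13,16,17,19,24,24]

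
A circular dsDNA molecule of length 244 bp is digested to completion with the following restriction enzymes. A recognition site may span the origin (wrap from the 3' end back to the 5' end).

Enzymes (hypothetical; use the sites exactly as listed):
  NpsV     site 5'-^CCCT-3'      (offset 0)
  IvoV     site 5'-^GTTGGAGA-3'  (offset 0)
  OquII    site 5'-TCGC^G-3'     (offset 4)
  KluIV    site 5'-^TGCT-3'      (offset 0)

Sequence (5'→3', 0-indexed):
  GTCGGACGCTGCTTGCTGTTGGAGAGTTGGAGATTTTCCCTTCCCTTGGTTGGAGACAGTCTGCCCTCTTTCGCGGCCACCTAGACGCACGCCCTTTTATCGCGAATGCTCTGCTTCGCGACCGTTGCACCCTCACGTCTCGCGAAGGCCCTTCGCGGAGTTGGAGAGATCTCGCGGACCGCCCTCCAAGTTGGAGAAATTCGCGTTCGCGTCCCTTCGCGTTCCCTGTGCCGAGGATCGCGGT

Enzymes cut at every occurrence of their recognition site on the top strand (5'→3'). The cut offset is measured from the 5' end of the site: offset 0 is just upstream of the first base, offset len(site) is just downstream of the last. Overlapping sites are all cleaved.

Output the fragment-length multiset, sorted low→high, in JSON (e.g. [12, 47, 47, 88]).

Scan for sites:
  NpsV (CCCT, off=0): starts [37, 42, 63, 91, 129, 148, 181, 212, 223] → cuts [37, 42, 63, 91, 129, 148, 181, 212, 223]
  IvoV (GTTGGAGA, off=0): starts [17, 25, 48, 159, 189] → cuts [17, 25, 48, 159, 189]
  OquII (TCGCG, off=4): starts [70, 99, 115, 139, 152, 171, 200, 206, 216, 237] → cuts [74, 103, 119, 143, 156, 175, 204, 210, 220, 241]
  KluIV (TGCT, off=0): starts [9, 13, 106, 111] → cuts [9, 13, 106, 111]

Pooled cuts: [9, 13, 17, 25, 37, 42, 48, 63, 74, 91, 103, 106, 111, 119, 129, 143, 148, 156, 159, 175, 181, 189, 204, 210, 212, 220, 223, 241]

Fragments:
  9→13: 4 bp
  13→17: 4 bp
  17→25: 8 bp
  25→37: 12 bp
  37→42: 5 bp
  42→48: 6 bp
  48→63: 15 bp
  63→74: 11 bp
  74→91: 17 bp
  91→103: 12 bp
  103→106: 3 bp
  106→111: 5 bp
  111→119: 8 bp
  119→129: 10 bp
  129→143: 14 bp
  143→148: 5 bp
  148→156: 8 bp
  156→159: 3 bp
  159→175: 16 bp
  175→181: 6 bp
  181→189: 8 bp
  189→204: 15 bp
  204→210: 6 bp
  210→212: 2 bp
  212→220: 8 bp
  220→223: 3 bp
  223→241: 18 bp
  241→9 (wrap): 244-241+9 = 12 bp

[2,3,3,3,4,4,5,5,5,6,6,6,8,8,8,8,8,10,11,12,12,12,14,15,15,16,17,18]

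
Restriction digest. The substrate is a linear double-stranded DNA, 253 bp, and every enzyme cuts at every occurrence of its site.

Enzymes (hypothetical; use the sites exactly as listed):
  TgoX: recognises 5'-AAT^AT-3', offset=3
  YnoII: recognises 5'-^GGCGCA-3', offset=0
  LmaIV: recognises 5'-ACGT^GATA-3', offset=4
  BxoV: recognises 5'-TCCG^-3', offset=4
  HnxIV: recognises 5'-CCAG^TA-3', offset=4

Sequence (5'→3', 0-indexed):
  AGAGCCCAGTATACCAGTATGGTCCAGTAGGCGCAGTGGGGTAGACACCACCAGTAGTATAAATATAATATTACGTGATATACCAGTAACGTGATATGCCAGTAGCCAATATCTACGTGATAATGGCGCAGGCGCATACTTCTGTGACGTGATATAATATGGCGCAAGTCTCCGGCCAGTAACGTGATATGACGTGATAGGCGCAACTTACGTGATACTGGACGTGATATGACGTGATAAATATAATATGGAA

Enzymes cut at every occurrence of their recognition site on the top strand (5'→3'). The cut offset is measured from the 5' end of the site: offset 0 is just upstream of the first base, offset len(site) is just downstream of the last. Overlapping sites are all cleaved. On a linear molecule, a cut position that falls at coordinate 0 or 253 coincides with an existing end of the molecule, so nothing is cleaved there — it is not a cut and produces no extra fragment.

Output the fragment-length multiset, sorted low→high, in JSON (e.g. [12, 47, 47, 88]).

[2,2,4,5,5,5,6,6,6,6,6,7,7,8,8,8,8,9,10,10,10,10,10,10,12,14,14,20,25]

Per-enzyme occurrences:
  TgoX (AATAT, off=3): starts [61, 66, 107, 155, 239, 244] → cuts [64, 69, 110, 158, 242, 247]
  YnoII (GGCGCA, off=0): starts [29, 124, 130, 160, 199] → cuts [29, 124, 130, 160, 199]
  LmaIV (ACGTGATA, off=4): starts [72, 88, 114, 146, 181, 191, 209, 221, 231] → cuts [76, 92, 118, 150, 185, 195, 213, 225, 235]
  BxoV (TCCG, off=4): starts [170] → cuts [174]
  HnxIV (CCAGTA, off=4): starts [5, 13, 23, 50, 82, 98, 175] → cuts [9, 17, 27, 54, 86, 102, 179]

All cut coordinates (distinct, sorted): [9, 17, 27, 29, 54, 64, 69, 76, 86, 92, 102, 110, 118, 124, 130, 150, 158, 160, 174, 179, 185, 195, 199, 213, 225, 235, 242, 247]

Fragment lengths:
  [0,9): 9 bp
  [9,17): 8 bp
  [17,27): 10 bp
  [27,29): 2 bp
  [29,54): 25 bp
  [54,64): 10 bp
  [64,69): 5 bp
  [69,76): 7 bp
  [76,86): 10 bp
  [86,92): 6 bp
  [92,102): 10 bp
  [102,110): 8 bp
  [110,118): 8 bp
  [118,124): 6 bp
  [124,130): 6 bp
  [130,150): 20 bp
  [150,158): 8 bp
  [158,160): 2 bp
  [160,174): 14 bp
  [174,179): 5 bp
  [179,185): 6 bp
  [185,195): 10 bp
  [195,199): 4 bp
  [199,213): 14 bp
  [213,225): 12 bp
  [225,235): 10 bp
  [235,242): 7 bp
  [242,247): 5 bp
  [247,253): 6 bp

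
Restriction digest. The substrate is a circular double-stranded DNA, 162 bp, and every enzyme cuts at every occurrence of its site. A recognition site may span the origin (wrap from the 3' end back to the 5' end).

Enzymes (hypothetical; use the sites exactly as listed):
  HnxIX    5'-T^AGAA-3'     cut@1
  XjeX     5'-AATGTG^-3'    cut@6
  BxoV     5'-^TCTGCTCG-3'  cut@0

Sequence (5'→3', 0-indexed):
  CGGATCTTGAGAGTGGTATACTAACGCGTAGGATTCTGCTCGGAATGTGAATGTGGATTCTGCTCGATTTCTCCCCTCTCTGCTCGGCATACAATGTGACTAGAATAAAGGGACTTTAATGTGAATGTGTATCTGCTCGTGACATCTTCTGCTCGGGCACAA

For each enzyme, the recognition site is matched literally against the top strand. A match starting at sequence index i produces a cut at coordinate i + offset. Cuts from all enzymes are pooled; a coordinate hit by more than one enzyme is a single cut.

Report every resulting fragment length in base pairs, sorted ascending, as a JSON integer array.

[2,3,3,6,6,15,16,20,20,22,49]

Per-enzyme occurrences:
  HnxIX (TAGAA, off=1): starts [100] → cuts [101]
  XjeX (AATGTG, off=6): starts [43, 49, 92, 117, 123] → cuts [49, 55, 98, 123, 129]
  BxoV (TCTGCTCG, off=0): starts [34, 58, 78, 131, 147] → cuts [34, 58, 78, 131, 147]

All cut coordinates (distinct, sorted): [34, 49, 55, 58, 78, 98, 101, 123, 129, 131, 147]

Fragments:
  34→49: 15 bp
  49→55: 6 bp
  55→58: 3 bp
  58→78: 20 bp
  78→98: 20 bp
  98→101: 3 bp
  101→123: 22 bp
  123→129: 6 bp
  129→131: 2 bp
  131→147: 16 bp
  147→34 (wrap): 162-147+34 = 49 bp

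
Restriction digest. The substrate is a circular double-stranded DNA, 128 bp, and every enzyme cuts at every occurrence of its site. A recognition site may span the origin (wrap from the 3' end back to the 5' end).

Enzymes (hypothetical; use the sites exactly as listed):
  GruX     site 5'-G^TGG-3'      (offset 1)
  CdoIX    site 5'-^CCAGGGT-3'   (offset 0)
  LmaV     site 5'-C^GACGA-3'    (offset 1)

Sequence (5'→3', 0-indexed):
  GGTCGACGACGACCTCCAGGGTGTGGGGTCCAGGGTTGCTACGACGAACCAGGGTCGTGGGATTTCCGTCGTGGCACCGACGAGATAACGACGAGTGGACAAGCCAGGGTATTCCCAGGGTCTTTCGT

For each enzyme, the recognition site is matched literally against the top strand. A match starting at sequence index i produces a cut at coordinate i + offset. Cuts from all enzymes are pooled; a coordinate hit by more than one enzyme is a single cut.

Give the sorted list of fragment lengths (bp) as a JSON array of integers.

Per-enzyme occurrences:
  GruX GTGG/1: at [22, 56, 70, 94, 126] ⇒ [23, 57, 71, 95, 127]
  CdoIX CCAGGGT/0: at [15, 29, 48, 103, 114] ⇒ [15, 29, 48, 103, 114]
  LmaV CGACGA/1: at [3, 6, 41, 77, 88] ⇒ [4, 7, 42, 78, 89]

Pooled cuts: [4, 7, 15, 23, 29, 42, 48, 57, 71, 78, 89, 95, 103, 114, 127]

Fragments:
  4→7: 3 bp
  7→15: 8 bp
  15→23: 8 bp
  23→29: 6 bp
  29→42: 13 bp
  42→48: 6 bp
  48→57: 9 bp
  57→71: 14 bp
  71→78: 7 bp
  78→89: 11 bp
  89→95: 6 bp
  95→103: 8 bp
  103→114: 11 bp
  114→127: 13 bp
  127→4 (wrap): 128-127+4 = 5 bp

[3,5,6,6,6,7,8,8,8,9,11,11,13,13,14]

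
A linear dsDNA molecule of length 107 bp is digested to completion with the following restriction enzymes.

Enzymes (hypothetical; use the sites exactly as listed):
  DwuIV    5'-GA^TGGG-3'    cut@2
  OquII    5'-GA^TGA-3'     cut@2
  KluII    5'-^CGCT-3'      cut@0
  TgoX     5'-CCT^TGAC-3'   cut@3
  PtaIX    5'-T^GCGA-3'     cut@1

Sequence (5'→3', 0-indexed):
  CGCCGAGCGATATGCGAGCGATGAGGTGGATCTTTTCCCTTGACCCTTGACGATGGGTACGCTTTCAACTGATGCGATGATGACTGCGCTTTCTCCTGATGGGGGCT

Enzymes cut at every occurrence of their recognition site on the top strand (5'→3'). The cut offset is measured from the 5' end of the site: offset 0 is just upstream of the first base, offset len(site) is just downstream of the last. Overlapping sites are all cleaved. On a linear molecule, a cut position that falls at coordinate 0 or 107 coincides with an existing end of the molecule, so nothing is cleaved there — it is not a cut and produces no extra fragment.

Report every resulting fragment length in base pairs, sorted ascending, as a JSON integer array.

[3,4,6,6,6,7,8,8,13,13,14,19]

Scan for sites:
  DwuIV GATGGG/2: at [51, 97] ⇒ [53, 99]
  OquII GATGA/2: at [19, 75, 78] ⇒ [21, 77, 80]
  KluII CGCT/0: at [59, 86] ⇒ [59, 86]
  TgoX CCTTGAC/3: at [37, 44] ⇒ [40, 47]
  PtaIX TGCGA/1: at [12, 72] ⇒ [13, 73]

Pooled cuts: [13, 21, 40, 47, 53, 59, 73, 77, 80, 86, 99]

Fragment lengths:
  [0,13): 13 bp
  [13,21): 8 bp
  [21,40): 19 bp
  [40,47): 7 bp
  [47,53): 6 bp
  [53,59): 6 bp
  [59,73): 14 bp
  [73,77): 4 bp
  [77,80): 3 bp
  [80,86): 6 bp
  [86,99): 13 bp
  [99,107): 8 bp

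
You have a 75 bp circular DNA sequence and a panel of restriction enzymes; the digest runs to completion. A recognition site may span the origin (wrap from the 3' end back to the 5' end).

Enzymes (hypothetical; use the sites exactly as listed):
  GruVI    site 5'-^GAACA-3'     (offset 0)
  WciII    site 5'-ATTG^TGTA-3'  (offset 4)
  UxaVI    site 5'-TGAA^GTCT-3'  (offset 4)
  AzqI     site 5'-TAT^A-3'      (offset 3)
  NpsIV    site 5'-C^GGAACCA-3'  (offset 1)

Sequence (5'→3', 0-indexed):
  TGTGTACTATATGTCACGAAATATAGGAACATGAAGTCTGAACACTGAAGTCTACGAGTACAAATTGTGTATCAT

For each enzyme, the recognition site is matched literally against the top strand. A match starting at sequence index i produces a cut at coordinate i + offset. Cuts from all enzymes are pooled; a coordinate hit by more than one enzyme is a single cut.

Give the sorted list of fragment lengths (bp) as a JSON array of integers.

Per-enzyme occurrences:
  GruVI GAACA/0: at [26, 39] ⇒ [26, 39]
  WciII ATTGTGTA/4: at [63, 73] ⇒ [2, 67]
  UxaVI TGAAGTCT/4: at [31, 45] ⇒ [35, 49]
  AzqI TATA/3: at [7, 21] ⇒ [10, 24]
  NpsIV (CGGAACCA, off=1): no sites

All cut coordinates (distinct, sorted): [2, 10, 24, 26, 35, 39, 49, 67]

Fragments:
  2→10: 8 bp
  10→24: 14 bp
  24→26: 2 bp
  26→35: 9 bp
  35→39: 4 bp
  39→49: 10 bp
  49→67: 18 bp
  67→2 (wrap): 75-67+2 = 10 bp

[2,4,8,9,10,10,14,18]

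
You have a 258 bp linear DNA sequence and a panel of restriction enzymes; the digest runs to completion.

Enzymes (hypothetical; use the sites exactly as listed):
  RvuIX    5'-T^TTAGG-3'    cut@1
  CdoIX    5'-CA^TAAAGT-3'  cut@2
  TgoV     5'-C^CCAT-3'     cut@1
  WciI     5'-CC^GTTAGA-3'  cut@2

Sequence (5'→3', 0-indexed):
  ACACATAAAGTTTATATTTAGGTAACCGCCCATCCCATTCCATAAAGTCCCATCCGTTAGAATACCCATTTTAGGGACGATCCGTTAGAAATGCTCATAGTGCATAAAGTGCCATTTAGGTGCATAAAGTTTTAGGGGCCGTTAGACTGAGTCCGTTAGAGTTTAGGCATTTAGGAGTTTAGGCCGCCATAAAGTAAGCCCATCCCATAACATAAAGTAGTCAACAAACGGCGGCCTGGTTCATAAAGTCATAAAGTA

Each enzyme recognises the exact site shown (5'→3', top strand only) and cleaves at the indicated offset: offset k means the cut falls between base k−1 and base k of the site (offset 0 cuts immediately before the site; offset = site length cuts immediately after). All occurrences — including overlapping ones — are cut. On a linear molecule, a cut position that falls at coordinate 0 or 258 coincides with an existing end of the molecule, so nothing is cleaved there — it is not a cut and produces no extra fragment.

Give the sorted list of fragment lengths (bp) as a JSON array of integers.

Per-enzyme occurrences:
  RvuIX TTTAGG/1: at [16, 69, 114, 130, 161, 169, 177] ⇒ [17, 70, 115, 131, 162, 170, 178]
  CdoIX CATAAAGT/2: at [3, 40, 102, 122, 187, 210, 241, 249] ⇒ [5, 42, 104, 124, 189, 212, 243, 251]
  TgoV CCCAT/1: at [28, 33, 48, 64, 198, 203] ⇒ [29, 34, 49, 65, 199, 204]
  WciI CCGTTAGA/2: at [53, 81, 138, 152] ⇒ [55, 83, 140, 154]

All cut coordinates (distinct, sorted): [5, 17, 29, 34, 42, 49, 55, 65, 70, 83, 104, 115, 124, 131, 140, 154, 162, 170, 178, 189, 199, 204, 212, 243, 251]

Fragments:
  [0,5): 5 bp
  [5,17): 12 bp
  [17,29): 12 bp
  [29,34): 5 bp
  [34,42): 8 bp
  [42,49): 7 bp
  [49,55): 6 bp
  [55,65): 10 bp
  [65,70): 5 bp
  [70,83): 13 bp
  [83,104): 21 bp
  [104,115): 11 bp
  [115,124): 9 bp
  [124,131): 7 bp
  [131,140): 9 bp
  [140,154): 14 bp
  [154,162): 8 bp
  [162,170): 8 bp
  [170,178): 8 bp
  [178,189): 11 bp
  [189,199): 10 bp
  [199,204): 5 bp
  [204,212): 8 bp
  [212,243): 31 bp
  [243,251): 8 bp
  [251,258): 7 bp

[5,5,5,5,6,7,7,7,8,8,8,8,8,8,9,9,10,10,11,11,12,12,13,14,21,31]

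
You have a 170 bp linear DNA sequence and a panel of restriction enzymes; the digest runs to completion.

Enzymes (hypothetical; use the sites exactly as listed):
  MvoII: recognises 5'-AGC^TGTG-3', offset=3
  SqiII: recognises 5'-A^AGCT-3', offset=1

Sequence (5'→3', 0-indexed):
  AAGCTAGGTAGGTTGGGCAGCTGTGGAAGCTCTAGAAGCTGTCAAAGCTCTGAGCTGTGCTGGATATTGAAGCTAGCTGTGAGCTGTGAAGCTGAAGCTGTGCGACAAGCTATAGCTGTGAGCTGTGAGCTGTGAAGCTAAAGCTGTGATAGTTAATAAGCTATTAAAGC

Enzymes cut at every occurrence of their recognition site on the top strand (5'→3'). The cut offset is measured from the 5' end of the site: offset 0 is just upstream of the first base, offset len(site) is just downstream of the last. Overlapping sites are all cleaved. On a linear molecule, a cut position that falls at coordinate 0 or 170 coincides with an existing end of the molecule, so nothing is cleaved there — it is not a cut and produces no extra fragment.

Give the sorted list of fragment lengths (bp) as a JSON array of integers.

Per-enzyme occurrences:
  MvoII AGCTGTG/3: at [18, 52, 74, 81, 95, 113, 120, 127, 141] ⇒ [21, 55, 77, 84, 98, 116, 123, 130, 144]
  SqiII AAGCT/1: at [0, 26, 35, 44, 69, 88, 94, 106, 134, 140, 157] ⇒ [1, 27, 36, 45, 70, 89, 95, 107, 135, 141, 158]

All cut coordinates (distinct, sorted): [1, 21, 27, 36, 45, 55, 70, 77, 84, 89, 95, 98, 107, 116, 123, 130, 135, 141, 144, 158]

Fragment lengths:
  [0,1): 1 bp
  [1,21): 20 bp
  [21,27): 6 bp
  [27,36): 9 bp
  [36,45): 9 bp
  [45,55): 10 bp
  [55,70): 15 bp
  [70,77): 7 bp
  [77,84): 7 bp
  [84,89): 5 bp
  [89,95): 6 bp
  [95,98): 3 bp
  [98,107): 9 bp
  [107,116): 9 bp
  [116,123): 7 bp
  [123,130): 7 bp
  [130,135): 5 bp
  [135,141): 6 bp
  [141,144): 3 bp
  [144,158): 14 bp
  [158,170): 12 bp

[1,3,3,5,5,6,6,6,7,7,7,7,9,9,9,9,10,12,14,15,20]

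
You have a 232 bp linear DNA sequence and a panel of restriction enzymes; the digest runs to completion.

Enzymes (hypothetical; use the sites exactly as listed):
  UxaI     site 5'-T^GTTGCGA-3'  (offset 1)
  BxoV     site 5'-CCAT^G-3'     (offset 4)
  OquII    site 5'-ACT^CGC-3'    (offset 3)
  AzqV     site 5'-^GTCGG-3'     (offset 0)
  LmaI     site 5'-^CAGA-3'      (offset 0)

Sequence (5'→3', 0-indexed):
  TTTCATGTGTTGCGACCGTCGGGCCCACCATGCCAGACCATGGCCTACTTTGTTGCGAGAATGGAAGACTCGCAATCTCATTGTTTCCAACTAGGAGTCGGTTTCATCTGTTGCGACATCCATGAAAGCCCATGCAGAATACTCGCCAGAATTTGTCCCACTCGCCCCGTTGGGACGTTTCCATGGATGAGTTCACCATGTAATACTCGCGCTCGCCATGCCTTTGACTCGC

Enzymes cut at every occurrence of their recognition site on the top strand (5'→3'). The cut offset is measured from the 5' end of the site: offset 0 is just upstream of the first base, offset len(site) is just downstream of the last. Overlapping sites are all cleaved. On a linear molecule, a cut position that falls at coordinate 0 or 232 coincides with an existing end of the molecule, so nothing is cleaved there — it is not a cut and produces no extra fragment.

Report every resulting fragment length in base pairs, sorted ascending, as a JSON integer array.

Per-enzyme occurrences:
  UxaI TGTTGCGA/1: at [7, 50, 108] ⇒ [8, 51, 109]
  BxoV CCATG/4: at [27, 37, 119, 129, 180, 195, 215] ⇒ [31, 41, 123, 133, 184, 199, 219]
  OquII ACTCGC/3: at [67, 140, 159, 204, 226] ⇒ [70, 143, 162, 207, 229]
  AzqV GTCGG/0: at [17, 96] ⇒ [17, 96]
  LmaI CAGA/0: at [33, 134, 146] ⇒ [33, 134, 146]

All cut coordinates (distinct, sorted): [8, 17, 31, 33, 41, 51, 70, 96, 109, 123, 133, 134, 143, 146, 162, 184, 199, 207, 219, 229]

Fragment lengths:
  [0,8): 8 bp
  [8,17): 9 bp
  [17,31): 14 bp
  [31,33): 2 bp
  [33,41): 8 bp
  [41,51): 10 bp
  [51,70): 19 bp
  [70,96): 26 bp
  [96,109): 13 bp
  [109,123): 14 bp
  [123,133): 10 bp
  [133,134): 1 bp
  [134,143): 9 bp
  [143,146): 3 bp
  [146,162): 16 bp
  [162,184): 22 bp
  [184,199): 15 bp
  [199,207): 8 bp
  [207,219): 12 bp
  [219,229): 10 bp
  [229,232): 3 bp

[1,2,3,3,8,8,8,9,9,10,10,10,12,13,14,14,15,16,19,22,26]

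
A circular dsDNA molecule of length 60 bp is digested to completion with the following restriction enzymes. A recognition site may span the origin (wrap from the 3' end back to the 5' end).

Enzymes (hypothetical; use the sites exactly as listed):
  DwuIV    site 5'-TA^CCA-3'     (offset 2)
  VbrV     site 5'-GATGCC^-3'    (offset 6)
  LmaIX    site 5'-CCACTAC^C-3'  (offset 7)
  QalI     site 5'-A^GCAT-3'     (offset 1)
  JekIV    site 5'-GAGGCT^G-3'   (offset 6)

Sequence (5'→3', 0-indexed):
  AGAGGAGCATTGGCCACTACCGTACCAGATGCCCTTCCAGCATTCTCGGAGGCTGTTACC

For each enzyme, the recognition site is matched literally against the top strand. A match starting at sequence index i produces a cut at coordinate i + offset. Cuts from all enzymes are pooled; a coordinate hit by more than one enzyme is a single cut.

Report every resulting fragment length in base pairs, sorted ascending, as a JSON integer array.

Site scan:
  DwuIV (TACCA, off=2): starts [22, 56] → cuts [24, 58]
  VbrV (GATGCC, off=6): starts [27] → cuts [33]
  LmaIX (CCACTACC, off=7): starts [13] → cuts [20]
  QalI (AGCAT, off=1): starts [5, 38] → cuts [6, 39]
  JekIV (GAGGCTG, off=6): starts [48] → cuts [54]

All cut coordinates (distinct, sorted): [6, 20, 24, 33, 39, 54, 58]

Fragment lengths:
  6→20: 14 bp
  20→24: 4 bp
  24→33: 9 bp
  33→39: 6 bp
  39→54: 15 bp
  54→58: 4 bp
  58→6 (wrap): 60-58+6 = 8 bp

[4,4,6,8,9,14,15]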